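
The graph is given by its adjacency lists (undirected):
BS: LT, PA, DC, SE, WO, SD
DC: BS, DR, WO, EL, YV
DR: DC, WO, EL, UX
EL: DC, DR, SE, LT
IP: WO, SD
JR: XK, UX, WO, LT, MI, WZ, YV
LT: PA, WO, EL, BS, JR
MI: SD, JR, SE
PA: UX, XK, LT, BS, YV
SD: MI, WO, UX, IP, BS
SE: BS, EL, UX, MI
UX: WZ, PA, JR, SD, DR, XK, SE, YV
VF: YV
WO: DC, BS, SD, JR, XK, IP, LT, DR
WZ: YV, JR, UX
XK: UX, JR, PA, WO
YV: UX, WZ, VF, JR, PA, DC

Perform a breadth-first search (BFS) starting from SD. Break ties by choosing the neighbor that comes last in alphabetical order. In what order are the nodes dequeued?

Visit SD; enqueue WO, UX, MI, IP, BS → queue [WO, UX, MI, IP, BS]
Visit WO; enqueue XK, LT, JR, DR, DC → queue [UX, MI, IP, BS, XK, LT, JR, DR, DC]
Visit UX; enqueue YV, WZ, SE, PA → queue [MI, IP, BS, XK, LT, JR, DR, DC, YV, WZ, SE, PA]
Visit MI → queue [IP, BS, XK, LT, JR, DR, DC, YV, WZ, SE, PA]
Visit IP → queue [BS, XK, LT, JR, DR, DC, YV, WZ, SE, PA]
Visit BS → queue [XK, LT, JR, DR, DC, YV, WZ, SE, PA]
Visit XK → queue [LT, JR, DR, DC, YV, WZ, SE, PA]
Visit LT; enqueue EL → queue [JR, DR, DC, YV, WZ, SE, PA, EL]
Visit JR → queue [DR, DC, YV, WZ, SE, PA, EL]
Visit DR → queue [DC, YV, WZ, SE, PA, EL]
Visit DC → queue [YV, WZ, SE, PA, EL]
Visit YV; enqueue VF → queue [WZ, SE, PA, EL, VF]
Visit WZ → queue [SE, PA, EL, VF]
Visit SE → queue [PA, EL, VF]
Visit PA → queue [EL, VF]
Visit EL → queue [VF]
Visit VF → queue []

SD -> WO -> UX -> MI -> IP -> BS -> XK -> LT -> JR -> DR -> DC -> YV -> WZ -> SE -> PA -> EL -> VF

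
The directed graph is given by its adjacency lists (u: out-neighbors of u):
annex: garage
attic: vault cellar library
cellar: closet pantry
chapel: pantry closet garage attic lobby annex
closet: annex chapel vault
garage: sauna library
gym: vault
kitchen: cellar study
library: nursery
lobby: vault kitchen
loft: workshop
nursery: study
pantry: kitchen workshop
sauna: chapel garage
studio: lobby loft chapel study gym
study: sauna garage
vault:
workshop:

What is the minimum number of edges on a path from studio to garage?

2

Level 0: studio
Level 1: chapel, gym, lobby, loft, study
Level 2: annex, attic, closet, garage, kitchen, pantry, sauna, vault, workshop
Level 3: cellar, library
Level 4: nursery
garage first appears at level 2.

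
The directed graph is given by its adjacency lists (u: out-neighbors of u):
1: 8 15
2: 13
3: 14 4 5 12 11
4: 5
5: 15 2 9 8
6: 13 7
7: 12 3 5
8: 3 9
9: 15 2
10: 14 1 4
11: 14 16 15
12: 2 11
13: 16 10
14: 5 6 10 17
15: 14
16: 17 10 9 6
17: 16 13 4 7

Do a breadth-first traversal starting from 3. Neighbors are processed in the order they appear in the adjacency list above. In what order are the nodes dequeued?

3 -> 14 -> 4 -> 5 -> 12 -> 11 -> 6 -> 10 -> 17 -> 15 -> 2 -> 9 -> 8 -> 16 -> 13 -> 7 -> 1

Visit 3; enqueue 14, 4, 5, 12, 11 → queue [14, 4, 5, 12, 11]
Visit 14; enqueue 6, 10, 17 → queue [4, 5, 12, 11, 6, 10, 17]
Visit 4 → queue [5, 12, 11, 6, 10, 17]
Visit 5; enqueue 15, 2, 9, 8 → queue [12, 11, 6, 10, 17, 15, 2, 9, 8]
Visit 12 → queue [11, 6, 10, 17, 15, 2, 9, 8]
Visit 11; enqueue 16 → queue [6, 10, 17, 15, 2, 9, 8, 16]
Visit 6; enqueue 13, 7 → queue [10, 17, 15, 2, 9, 8, 16, 13, 7]
Visit 10; enqueue 1 → queue [17, 15, 2, 9, 8, 16, 13, 7, 1]
Visit 17 → queue [15, 2, 9, 8, 16, 13, 7, 1]
Visit 15 → queue [2, 9, 8, 16, 13, 7, 1]
Visit 2 → queue [9, 8, 16, 13, 7, 1]
Visit 9 → queue [8, 16, 13, 7, 1]
Visit 8 → queue [16, 13, 7, 1]
Visit 16 → queue [13, 7, 1]
Visit 13 → queue [7, 1]
Visit 7 → queue [1]
Visit 1 → queue []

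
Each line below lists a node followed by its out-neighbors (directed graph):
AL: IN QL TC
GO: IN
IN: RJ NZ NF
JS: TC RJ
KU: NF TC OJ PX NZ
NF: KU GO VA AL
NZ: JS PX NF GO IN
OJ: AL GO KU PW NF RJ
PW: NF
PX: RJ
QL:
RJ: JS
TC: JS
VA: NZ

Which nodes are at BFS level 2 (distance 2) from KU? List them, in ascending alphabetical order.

AL, GO, IN, JS, PW, RJ, VA

Level 0: KU
Level 1: NF, NZ, OJ, PX, TC
Level 2: AL, GO, IN, JS, PW, RJ, VA
Level 3: QL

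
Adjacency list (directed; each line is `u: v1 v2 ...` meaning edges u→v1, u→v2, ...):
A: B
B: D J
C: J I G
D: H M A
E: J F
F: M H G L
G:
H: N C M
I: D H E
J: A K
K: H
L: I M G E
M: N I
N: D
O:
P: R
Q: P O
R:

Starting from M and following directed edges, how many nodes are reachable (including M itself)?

BFS from M visits: M, N, I, D, H, E, A, C, J, F, B, G, K, L
Reachable nodes: 14 of 18 total.

14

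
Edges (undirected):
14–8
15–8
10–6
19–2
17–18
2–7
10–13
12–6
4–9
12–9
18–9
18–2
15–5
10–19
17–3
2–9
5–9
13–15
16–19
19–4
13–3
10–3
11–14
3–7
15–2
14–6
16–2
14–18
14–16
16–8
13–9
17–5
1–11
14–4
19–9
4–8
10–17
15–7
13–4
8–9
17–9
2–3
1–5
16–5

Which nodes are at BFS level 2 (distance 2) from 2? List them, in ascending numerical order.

4, 5, 8, 10, 12, 13, 14, 17

Level 0: 2
Level 1: 3, 7, 9, 15, 16, 18, 19
Level 2: 4, 5, 8, 10, 12, 13, 14, 17
Level 3: 1, 6, 11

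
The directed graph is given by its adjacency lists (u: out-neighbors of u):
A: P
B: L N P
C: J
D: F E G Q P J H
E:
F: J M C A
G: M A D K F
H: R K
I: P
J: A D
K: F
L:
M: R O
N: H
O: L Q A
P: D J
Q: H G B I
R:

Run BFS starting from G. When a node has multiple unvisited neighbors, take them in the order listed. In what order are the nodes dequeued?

Visit G; enqueue M, A, D, K, F → queue [M, A, D, K, F]
Visit M; enqueue R, O → queue [A, D, K, F, R, O]
Visit A; enqueue P → queue [D, K, F, R, O, P]
Visit D; enqueue E, Q, J, H → queue [K, F, R, O, P, E, Q, J, H]
Visit K → queue [F, R, O, P, E, Q, J, H]
Visit F; enqueue C → queue [R, O, P, E, Q, J, H, C]
Visit R → queue [O, P, E, Q, J, H, C]
Visit O; enqueue L → queue [P, E, Q, J, H, C, L]
Visit P → queue [E, Q, J, H, C, L]
Visit E → queue [Q, J, H, C, L]
Visit Q; enqueue B, I → queue [J, H, C, L, B, I]
Visit J → queue [H, C, L, B, I]
Visit H → queue [C, L, B, I]
Visit C → queue [L, B, I]
Visit L → queue [B, I]
Visit B; enqueue N → queue [I, N]
Visit I → queue [N]
Visit N → queue []

G -> M -> A -> D -> K -> F -> R -> O -> P -> E -> Q -> J -> H -> C -> L -> B -> I -> N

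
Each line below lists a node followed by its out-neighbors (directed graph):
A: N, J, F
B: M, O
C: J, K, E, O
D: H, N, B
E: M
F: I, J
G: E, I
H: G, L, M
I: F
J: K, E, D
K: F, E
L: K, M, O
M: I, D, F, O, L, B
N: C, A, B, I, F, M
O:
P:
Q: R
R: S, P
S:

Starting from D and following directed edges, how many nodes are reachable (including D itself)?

15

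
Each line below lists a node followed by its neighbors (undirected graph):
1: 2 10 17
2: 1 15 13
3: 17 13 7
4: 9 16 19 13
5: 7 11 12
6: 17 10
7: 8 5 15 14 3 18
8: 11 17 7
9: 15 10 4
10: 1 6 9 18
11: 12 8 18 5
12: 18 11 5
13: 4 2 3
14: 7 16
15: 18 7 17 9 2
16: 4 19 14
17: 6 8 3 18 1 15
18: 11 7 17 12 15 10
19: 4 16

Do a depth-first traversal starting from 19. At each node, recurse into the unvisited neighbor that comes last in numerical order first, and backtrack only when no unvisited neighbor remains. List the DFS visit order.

19, 16, 14, 7, 18, 17, 15, 9, 10, 6, 1, 2, 13, 4, 3, 8, 11, 12, 5

Visit 19
19 → 16
16 → 14
14 → 7
7 → 18
18 → 17
17 → 15
15 → 9
9 → 10
10 → 6
10 → 1
1 → 2
2 → 13
13 → 4
13 → 3
17 → 8
8 → 11
11 → 12
12 → 5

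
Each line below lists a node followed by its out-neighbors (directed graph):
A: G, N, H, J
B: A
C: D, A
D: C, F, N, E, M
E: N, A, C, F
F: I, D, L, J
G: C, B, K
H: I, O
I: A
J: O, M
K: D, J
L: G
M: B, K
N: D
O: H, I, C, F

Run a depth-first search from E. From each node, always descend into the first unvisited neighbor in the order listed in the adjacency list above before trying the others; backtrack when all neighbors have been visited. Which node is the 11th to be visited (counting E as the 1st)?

Visit E
E → N
N → D
D → C
C → A
A → G
G → B
G → K
K → J
J → O
O → H
H → I
O → F
F → L
J → M

Visit order: E, N, D, C, A, G, B, K, J, O, H, I, F, L, M

H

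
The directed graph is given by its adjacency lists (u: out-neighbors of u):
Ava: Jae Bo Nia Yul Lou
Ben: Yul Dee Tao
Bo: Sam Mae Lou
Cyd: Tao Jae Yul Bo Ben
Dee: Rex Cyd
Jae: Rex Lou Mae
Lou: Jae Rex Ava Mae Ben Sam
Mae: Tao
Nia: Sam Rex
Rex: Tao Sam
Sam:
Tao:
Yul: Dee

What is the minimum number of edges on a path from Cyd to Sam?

2

Level 0: Cyd
Level 1: Ben, Bo, Jae, Tao, Yul
Level 2: Dee, Lou, Mae, Rex, Sam
Level 3: Ava
Level 4: Nia
Sam first appears at level 2.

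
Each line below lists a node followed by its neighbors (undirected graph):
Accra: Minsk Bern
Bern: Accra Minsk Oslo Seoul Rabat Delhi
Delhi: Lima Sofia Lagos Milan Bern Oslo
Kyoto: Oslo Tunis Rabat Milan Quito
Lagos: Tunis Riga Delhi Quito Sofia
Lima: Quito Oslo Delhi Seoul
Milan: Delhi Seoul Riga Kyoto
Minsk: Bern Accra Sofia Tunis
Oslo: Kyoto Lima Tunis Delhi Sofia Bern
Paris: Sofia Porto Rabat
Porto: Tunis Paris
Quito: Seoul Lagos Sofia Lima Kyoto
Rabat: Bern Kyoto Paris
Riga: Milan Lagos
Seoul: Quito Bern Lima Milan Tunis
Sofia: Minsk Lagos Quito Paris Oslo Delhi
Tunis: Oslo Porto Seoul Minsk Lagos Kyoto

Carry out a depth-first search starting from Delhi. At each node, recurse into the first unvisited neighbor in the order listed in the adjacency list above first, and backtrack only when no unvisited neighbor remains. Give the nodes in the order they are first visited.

Visit Delhi
Delhi → Lima
Lima → Quito
Quito → Seoul
Seoul → Bern
Bern → Accra
Accra → Minsk
Minsk → Sofia
Sofia → Lagos
Lagos → Tunis
Tunis → Oslo
Oslo → Kyoto
Kyoto → Rabat
Rabat → Paris
Paris → Porto
Kyoto → Milan
Milan → Riga

Delhi → Lima → Quito → Seoul → Bern → Accra → Minsk → Sofia → Lagos → Tunis → Oslo → Kyoto → Rabat → Paris → Porto → Milan → Riga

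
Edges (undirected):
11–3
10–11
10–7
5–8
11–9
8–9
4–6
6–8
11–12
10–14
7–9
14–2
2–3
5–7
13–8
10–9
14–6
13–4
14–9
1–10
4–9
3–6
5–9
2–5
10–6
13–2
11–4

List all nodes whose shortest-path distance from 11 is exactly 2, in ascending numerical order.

1, 2, 5, 6, 7, 8, 13, 14

Level 0: 11
Level 1: 3, 4, 9, 10, 12
Level 2: 1, 2, 5, 6, 7, 8, 13, 14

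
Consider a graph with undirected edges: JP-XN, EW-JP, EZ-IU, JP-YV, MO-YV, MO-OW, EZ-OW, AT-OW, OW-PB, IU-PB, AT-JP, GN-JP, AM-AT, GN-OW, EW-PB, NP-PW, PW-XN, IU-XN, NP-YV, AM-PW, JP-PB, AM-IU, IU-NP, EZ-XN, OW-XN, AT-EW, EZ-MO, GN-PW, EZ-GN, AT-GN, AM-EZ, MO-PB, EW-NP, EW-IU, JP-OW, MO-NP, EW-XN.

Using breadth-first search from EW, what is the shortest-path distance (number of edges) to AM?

Level 0: EW
Level 1: AT, IU, JP, NP, PB, XN
Level 2: AM, EZ, GN, MO, OW, PW, YV
AM first appears at level 2.

2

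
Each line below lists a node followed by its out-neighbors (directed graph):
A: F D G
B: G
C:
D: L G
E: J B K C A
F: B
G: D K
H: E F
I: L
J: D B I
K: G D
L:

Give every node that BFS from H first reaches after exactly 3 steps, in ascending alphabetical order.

Level 0: H
Level 1: E, F
Level 2: A, B, C, J, K
Level 3: D, G, I
Level 4: L

D, G, I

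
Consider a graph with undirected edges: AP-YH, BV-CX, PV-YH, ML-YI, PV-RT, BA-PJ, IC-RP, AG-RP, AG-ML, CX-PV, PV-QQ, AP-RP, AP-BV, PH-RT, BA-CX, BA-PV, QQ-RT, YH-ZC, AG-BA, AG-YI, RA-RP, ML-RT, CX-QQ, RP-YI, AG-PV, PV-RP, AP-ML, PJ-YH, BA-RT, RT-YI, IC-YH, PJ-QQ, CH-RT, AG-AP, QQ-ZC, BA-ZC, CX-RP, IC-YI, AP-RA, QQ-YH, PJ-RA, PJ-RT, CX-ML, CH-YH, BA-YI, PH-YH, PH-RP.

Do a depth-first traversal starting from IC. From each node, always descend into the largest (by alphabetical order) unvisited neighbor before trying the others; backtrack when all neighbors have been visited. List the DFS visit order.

IC, YI, RT, QQ, ZC, YH, PV, RP, RA, PJ, BA, CX, ML, AP, BV, AG, PH, CH

Visit IC
IC → YI
YI → RT
RT → QQ
QQ → ZC
ZC → YH
YH → PV
PV → RP
RP → RA
RA → PJ
PJ → BA
BA → CX
CX → ML
ML → AP
AP → BV
AP → AG
RP → PH
YH → CH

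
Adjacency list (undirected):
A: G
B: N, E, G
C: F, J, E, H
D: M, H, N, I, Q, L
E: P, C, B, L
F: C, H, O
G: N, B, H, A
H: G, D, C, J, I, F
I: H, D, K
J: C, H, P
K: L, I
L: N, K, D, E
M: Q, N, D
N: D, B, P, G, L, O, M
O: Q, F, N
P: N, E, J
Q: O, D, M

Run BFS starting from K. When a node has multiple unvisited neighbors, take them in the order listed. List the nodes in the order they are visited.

K -> L -> I -> N -> D -> E -> H -> B -> P -> G -> O -> M -> Q -> C -> J -> F -> A

Visit K; enqueue L, I → queue [L, I]
Visit L; enqueue N, D, E → queue [I, N, D, E]
Visit I; enqueue H → queue [N, D, E, H]
Visit N; enqueue B, P, G, O, M → queue [D, E, H, B, P, G, O, M]
Visit D; enqueue Q → queue [E, H, B, P, G, O, M, Q]
Visit E; enqueue C → queue [H, B, P, G, O, M, Q, C]
Visit H; enqueue J, F → queue [B, P, G, O, M, Q, C, J, F]
Visit B → queue [P, G, O, M, Q, C, J, F]
Visit P → queue [G, O, M, Q, C, J, F]
Visit G; enqueue A → queue [O, M, Q, C, J, F, A]
Visit O → queue [M, Q, C, J, F, A]
Visit M → queue [Q, C, J, F, A]
Visit Q → queue [C, J, F, A]
Visit C → queue [J, F, A]
Visit J → queue [F, A]
Visit F → queue [A]
Visit A → queue []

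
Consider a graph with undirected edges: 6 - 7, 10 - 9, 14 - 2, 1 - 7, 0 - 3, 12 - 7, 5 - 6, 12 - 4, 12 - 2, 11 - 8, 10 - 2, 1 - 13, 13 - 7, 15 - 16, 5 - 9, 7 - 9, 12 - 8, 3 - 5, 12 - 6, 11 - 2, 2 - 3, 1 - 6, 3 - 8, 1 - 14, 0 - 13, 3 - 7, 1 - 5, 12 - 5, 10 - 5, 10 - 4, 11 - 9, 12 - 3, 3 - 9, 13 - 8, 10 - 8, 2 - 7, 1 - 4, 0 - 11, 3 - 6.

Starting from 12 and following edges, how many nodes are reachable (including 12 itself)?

BFS from 12 visits: 12, 2, 3, 4, 5, 6, 7, 8, 10, 11, 14, 0, 9, 1, 13
Reachable nodes: 15 of 17 total.

15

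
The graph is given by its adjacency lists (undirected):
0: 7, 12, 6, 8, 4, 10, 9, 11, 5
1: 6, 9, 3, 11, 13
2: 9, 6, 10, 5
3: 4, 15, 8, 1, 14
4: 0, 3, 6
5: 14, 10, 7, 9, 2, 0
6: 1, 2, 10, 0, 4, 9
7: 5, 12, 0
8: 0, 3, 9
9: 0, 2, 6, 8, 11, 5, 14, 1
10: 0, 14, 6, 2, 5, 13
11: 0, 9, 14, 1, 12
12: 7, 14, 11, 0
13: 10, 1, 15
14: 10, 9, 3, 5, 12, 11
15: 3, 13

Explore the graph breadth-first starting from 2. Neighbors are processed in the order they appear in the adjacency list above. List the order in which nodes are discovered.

Visit 2; enqueue 9, 6, 10, 5 → queue [9, 6, 10, 5]
Visit 9; enqueue 0, 8, 11, 14, 1 → queue [6, 10, 5, 0, 8, 11, 14, 1]
Visit 6; enqueue 4 → queue [10, 5, 0, 8, 11, 14, 1, 4]
Visit 10; enqueue 13 → queue [5, 0, 8, 11, 14, 1, 4, 13]
Visit 5; enqueue 7 → queue [0, 8, 11, 14, 1, 4, 13, 7]
Visit 0; enqueue 12 → queue [8, 11, 14, 1, 4, 13, 7, 12]
Visit 8; enqueue 3 → queue [11, 14, 1, 4, 13, 7, 12, 3]
Visit 11 → queue [14, 1, 4, 13, 7, 12, 3]
Visit 14 → queue [1, 4, 13, 7, 12, 3]
Visit 1 → queue [4, 13, 7, 12, 3]
Visit 4 → queue [13, 7, 12, 3]
Visit 13; enqueue 15 → queue [7, 12, 3, 15]
Visit 7 → queue [12, 3, 15]
Visit 12 → queue [3, 15]
Visit 3 → queue [15]
Visit 15 → queue []

2, 9, 6, 10, 5, 0, 8, 11, 14, 1, 4, 13, 7, 12, 3, 15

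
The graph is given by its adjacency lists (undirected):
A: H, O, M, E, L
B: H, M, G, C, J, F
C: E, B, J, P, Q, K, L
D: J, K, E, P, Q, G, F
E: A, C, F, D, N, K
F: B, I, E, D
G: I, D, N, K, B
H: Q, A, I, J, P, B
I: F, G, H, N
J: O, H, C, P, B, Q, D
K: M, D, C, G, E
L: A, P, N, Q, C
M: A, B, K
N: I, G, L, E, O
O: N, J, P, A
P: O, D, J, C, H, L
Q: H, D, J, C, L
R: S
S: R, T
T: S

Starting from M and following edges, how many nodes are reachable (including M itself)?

BFS from M visits: M, A, B, K, H, O, E, L, G, C, J, F, D, Q, I, P, N
Reachable nodes: 17 of 20 total.

17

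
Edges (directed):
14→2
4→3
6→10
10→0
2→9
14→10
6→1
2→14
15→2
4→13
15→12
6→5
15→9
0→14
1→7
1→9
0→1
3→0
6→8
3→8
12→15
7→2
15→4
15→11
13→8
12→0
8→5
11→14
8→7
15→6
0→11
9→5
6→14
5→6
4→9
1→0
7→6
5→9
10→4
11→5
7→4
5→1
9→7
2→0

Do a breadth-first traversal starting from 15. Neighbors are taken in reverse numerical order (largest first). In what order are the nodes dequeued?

15, 12, 11, 9, 6, 4, 2, 0, 14, 5, 7, 10, 8, 1, 13, 3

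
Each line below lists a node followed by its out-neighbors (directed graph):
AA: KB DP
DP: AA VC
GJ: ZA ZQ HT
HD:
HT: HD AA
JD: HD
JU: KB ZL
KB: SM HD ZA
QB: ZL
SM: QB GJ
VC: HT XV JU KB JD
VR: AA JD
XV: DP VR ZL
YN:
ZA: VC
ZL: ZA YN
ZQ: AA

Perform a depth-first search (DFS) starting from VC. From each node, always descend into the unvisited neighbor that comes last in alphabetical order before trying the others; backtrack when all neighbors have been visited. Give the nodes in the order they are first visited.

Visit VC
VC → XV
XV → ZL
ZL → ZA
ZL → YN
XV → VR
VR → JD
JD → HD
VR → AA
AA → KB
KB → SM
SM → QB
SM → GJ
GJ → ZQ
GJ → HT
AA → DP
VC → JU

VC XV ZL ZA YN VR JD HD AA KB SM QB GJ ZQ HT DP JU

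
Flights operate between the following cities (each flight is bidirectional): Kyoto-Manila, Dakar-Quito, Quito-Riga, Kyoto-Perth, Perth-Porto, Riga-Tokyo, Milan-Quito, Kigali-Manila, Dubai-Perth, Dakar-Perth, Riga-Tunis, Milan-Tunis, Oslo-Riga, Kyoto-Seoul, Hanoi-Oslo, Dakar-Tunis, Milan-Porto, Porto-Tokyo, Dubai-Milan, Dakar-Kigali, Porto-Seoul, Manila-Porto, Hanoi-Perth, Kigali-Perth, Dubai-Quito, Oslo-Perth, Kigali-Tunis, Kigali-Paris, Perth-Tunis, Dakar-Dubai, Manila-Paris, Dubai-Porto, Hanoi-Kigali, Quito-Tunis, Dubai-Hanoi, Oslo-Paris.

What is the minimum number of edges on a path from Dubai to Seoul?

Level 0: Dubai
Level 1: Dakar, Hanoi, Milan, Perth, Porto, Quito
Level 2: Kigali, Kyoto, Manila, Oslo, Riga, Seoul, Tokyo, Tunis
Level 3: Paris
Seoul first appears at level 2.

2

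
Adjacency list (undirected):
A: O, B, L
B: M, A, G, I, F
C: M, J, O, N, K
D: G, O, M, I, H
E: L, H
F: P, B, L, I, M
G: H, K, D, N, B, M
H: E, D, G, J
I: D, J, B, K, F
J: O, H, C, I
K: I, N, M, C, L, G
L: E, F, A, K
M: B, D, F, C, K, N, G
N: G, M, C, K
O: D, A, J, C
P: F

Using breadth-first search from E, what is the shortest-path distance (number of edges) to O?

Level 0: E
Level 1: H, L
Level 2: A, D, F, G, J, K
Level 3: B, C, I, M, N, O, P
O first appears at level 3.

3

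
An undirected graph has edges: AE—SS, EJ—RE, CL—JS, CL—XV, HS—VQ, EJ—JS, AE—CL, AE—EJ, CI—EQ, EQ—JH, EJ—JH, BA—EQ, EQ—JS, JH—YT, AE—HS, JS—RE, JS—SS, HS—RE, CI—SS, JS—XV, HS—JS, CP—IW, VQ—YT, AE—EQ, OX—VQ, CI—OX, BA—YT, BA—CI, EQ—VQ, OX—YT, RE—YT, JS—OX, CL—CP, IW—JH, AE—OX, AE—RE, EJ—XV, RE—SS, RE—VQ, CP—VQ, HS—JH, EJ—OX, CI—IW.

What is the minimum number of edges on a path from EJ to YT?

2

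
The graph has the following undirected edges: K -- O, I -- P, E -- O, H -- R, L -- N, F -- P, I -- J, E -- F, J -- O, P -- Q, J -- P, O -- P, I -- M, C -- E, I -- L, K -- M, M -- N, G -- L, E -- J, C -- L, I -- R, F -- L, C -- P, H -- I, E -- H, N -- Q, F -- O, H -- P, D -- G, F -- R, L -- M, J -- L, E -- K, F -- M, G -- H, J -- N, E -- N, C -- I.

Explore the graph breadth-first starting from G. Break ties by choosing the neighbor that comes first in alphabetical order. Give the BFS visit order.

G D H L E I P R C F J M N K O Q

Visit G; enqueue D, H, L → queue [D, H, L]
Visit D → queue [H, L]
Visit H; enqueue E, I, P, R → queue [L, E, I, P, R]
Visit L; enqueue C, F, J, M, N → queue [E, I, P, R, C, F, J, M, N]
Visit E; enqueue K, O → queue [I, P, R, C, F, J, M, N, K, O]
Visit I → queue [P, R, C, F, J, M, N, K, O]
Visit P; enqueue Q → queue [R, C, F, J, M, N, K, O, Q]
Visit R → queue [C, F, J, M, N, K, O, Q]
Visit C → queue [F, J, M, N, K, O, Q]
Visit F → queue [J, M, N, K, O, Q]
Visit J → queue [M, N, K, O, Q]
Visit M → queue [N, K, O, Q]
Visit N → queue [K, O, Q]
Visit K → queue [O, Q]
Visit O → queue [Q]
Visit Q → queue []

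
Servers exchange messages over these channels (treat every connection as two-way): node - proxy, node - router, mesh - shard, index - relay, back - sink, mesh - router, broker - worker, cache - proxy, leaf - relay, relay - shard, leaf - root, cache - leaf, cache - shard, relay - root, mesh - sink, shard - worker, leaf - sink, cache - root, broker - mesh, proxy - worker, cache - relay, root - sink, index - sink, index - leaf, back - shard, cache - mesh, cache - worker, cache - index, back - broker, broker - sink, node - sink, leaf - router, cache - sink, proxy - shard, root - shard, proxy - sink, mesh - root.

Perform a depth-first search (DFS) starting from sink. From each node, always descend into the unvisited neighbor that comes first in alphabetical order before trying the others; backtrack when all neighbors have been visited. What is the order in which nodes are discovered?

sink -> back -> broker -> mesh -> cache -> index -> leaf -> relay -> root -> shard -> proxy -> node -> router -> worker

Visit sink
sink → back
back → broker
broker → mesh
mesh → cache
cache → index
index → leaf
leaf → relay
relay → root
root → shard
shard → proxy
proxy → node
node → router
proxy → worker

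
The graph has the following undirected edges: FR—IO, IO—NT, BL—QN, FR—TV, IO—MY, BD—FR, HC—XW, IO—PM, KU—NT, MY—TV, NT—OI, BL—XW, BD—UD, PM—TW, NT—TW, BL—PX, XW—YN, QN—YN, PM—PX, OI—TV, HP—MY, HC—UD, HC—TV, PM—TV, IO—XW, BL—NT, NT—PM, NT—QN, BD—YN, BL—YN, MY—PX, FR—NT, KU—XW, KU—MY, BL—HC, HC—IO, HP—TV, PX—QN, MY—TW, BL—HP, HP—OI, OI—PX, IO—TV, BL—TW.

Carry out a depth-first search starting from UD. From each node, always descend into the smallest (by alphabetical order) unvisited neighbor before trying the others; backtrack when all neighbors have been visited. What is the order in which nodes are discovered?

Visit UD
UD → BD
BD → FR
FR → IO
IO → HC
HC → BL
BL → HP
HP → MY
MY → KU
KU → NT
NT → OI
OI → PX
PX → PM
PM → TV
PM → TW
PX → QN
QN → YN
YN → XW

UD BD FR IO HC BL HP MY KU NT OI PX PM TV TW QN YN XW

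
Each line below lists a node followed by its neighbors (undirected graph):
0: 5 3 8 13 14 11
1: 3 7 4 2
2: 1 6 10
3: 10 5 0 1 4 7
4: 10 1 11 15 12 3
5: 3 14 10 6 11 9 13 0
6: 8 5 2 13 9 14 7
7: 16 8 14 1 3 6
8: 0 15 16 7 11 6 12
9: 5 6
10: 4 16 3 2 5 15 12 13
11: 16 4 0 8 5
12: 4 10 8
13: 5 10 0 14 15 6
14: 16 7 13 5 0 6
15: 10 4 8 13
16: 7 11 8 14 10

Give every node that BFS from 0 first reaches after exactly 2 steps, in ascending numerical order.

1, 4, 6, 7, 9, 10, 12, 15, 16

Level 0: 0
Level 1: 3, 5, 8, 11, 13, 14
Level 2: 1, 4, 6, 7, 9, 10, 12, 15, 16
Level 3: 2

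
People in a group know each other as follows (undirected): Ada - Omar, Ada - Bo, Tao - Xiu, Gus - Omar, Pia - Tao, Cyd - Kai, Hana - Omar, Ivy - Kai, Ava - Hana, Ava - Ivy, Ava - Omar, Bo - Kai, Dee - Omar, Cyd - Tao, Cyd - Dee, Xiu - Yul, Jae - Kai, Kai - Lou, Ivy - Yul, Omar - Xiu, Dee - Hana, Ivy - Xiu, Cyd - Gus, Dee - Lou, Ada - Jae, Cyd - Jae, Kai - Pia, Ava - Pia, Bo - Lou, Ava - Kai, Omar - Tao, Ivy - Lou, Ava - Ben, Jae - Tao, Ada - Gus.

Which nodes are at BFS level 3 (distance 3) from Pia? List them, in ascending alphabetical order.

Ada, Dee, Gus, Yul

Level 0: Pia
Level 1: Ava, Kai, Tao
Level 2: Ben, Bo, Cyd, Hana, Ivy, Jae, Lou, Omar, Xiu
Level 3: Ada, Dee, Gus, Yul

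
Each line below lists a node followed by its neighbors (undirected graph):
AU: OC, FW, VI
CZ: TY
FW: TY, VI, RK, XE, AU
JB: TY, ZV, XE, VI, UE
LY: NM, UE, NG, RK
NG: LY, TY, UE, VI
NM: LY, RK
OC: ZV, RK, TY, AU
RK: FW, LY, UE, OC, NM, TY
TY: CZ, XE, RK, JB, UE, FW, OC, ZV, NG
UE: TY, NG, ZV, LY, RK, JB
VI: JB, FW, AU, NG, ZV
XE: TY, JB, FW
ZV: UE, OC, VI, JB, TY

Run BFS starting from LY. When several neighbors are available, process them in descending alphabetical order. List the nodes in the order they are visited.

LY → UE → RK → NM → NG → ZV → TY → JB → OC → FW → VI → XE → CZ → AU

Visit LY; enqueue UE, RK, NM, NG → queue [UE, RK, NM, NG]
Visit UE; enqueue ZV, TY, JB → queue [RK, NM, NG, ZV, TY, JB]
Visit RK; enqueue OC, FW → queue [NM, NG, ZV, TY, JB, OC, FW]
Visit NM → queue [NG, ZV, TY, JB, OC, FW]
Visit NG; enqueue VI → queue [ZV, TY, JB, OC, FW, VI]
Visit ZV → queue [TY, JB, OC, FW, VI]
Visit TY; enqueue XE, CZ → queue [JB, OC, FW, VI, XE, CZ]
Visit JB → queue [OC, FW, VI, XE, CZ]
Visit OC; enqueue AU → queue [FW, VI, XE, CZ, AU]
Visit FW → queue [VI, XE, CZ, AU]
Visit VI → queue [XE, CZ, AU]
Visit XE → queue [CZ, AU]
Visit CZ → queue [AU]
Visit AU → queue []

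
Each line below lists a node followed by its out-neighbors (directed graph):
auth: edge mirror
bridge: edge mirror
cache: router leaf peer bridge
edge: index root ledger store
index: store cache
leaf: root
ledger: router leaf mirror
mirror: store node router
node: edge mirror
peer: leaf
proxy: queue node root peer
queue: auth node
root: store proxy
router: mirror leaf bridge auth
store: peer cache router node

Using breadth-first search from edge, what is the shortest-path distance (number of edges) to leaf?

Level 0: edge
Level 1: index, ledger, root, store
Level 2: cache, leaf, mirror, node, peer, proxy, router
Level 3: auth, bridge, queue
leaf first appears at level 2.

2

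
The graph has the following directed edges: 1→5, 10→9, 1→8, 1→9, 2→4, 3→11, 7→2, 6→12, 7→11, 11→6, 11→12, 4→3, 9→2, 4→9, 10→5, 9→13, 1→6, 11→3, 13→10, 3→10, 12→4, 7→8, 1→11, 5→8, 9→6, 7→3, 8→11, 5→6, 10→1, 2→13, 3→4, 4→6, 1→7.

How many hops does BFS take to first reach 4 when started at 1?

3

Level 0: 1
Level 1: 5, 6, 7, 8, 9, 11
Level 2: 2, 3, 12, 13
Level 3: 4, 10
4 first appears at level 3.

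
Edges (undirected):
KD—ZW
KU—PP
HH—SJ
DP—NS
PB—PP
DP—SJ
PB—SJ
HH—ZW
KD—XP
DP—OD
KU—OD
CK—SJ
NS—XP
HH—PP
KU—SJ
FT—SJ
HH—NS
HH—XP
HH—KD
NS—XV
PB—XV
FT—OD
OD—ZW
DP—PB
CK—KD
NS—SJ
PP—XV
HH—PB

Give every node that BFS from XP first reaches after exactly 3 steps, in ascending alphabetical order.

Level 0: XP
Level 1: HH, KD, NS
Level 2: CK, DP, PB, PP, SJ, XV, ZW
Level 3: FT, KU, OD

FT, KU, OD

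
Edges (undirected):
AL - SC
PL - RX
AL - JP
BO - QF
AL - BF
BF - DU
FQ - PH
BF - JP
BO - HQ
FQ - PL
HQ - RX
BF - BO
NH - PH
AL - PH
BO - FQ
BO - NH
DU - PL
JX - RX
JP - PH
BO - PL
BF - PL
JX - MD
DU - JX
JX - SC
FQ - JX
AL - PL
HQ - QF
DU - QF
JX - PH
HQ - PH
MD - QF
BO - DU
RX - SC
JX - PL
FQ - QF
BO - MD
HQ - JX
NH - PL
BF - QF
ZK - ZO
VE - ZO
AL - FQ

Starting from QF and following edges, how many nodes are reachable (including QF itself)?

BFS from QF visits: QF, MD, HQ, FQ, DU, BO, BF, JX, RX, PH, PL, AL, NH, JP, SC
Reachable nodes: 15 of 18 total.

15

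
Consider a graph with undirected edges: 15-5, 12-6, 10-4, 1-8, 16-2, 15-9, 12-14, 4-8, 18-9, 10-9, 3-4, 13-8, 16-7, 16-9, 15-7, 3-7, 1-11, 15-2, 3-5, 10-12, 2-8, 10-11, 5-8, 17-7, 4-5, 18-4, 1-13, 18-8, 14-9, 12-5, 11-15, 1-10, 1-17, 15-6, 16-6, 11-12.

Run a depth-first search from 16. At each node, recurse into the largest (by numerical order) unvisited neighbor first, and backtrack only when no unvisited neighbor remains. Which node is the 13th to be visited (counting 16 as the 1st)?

Visit 16
16 → 9
9 → 18
18 → 8
8 → 13
13 → 1
1 → 17
17 → 7
7 → 15
15 → 11
11 → 12
12 → 14
12 → 10
10 → 4
4 → 5
5 → 3
12 → 6
15 → 2

Visit order: 16, 9, 18, 8, 13, 1, 17, 7, 15, 11, 12, 14, 10, 4, 5, 3, 6, 2

10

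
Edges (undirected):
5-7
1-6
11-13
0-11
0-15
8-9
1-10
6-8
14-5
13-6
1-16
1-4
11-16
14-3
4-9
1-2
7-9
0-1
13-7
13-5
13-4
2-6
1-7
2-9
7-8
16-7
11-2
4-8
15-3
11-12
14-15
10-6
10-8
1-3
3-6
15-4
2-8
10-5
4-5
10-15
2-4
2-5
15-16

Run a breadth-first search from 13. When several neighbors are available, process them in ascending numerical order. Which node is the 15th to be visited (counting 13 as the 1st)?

16

Visit 13; enqueue 4, 5, 6, 7, 11 → queue [4, 5, 6, 7, 11]
Visit 4; enqueue 1, 2, 8, 9, 15 → queue [5, 6, 7, 11, 1, 2, 8, 9, 15]
Visit 5; enqueue 10, 14 → queue [6, 7, 11, 1, 2, 8, 9, 15, 10, 14]
Visit 6; enqueue 3 → queue [7, 11, 1, 2, 8, 9, 15, 10, 14, 3]
Visit 7; enqueue 16 → queue [11, 1, 2, 8, 9, 15, 10, 14, 3, 16]
Visit 11; enqueue 0, 12 → queue [1, 2, 8, 9, 15, 10, 14, 3, 16, 0, 12]
Visit 1 → queue [2, 8, 9, 15, 10, 14, 3, 16, 0, 12]
Visit 2 → queue [8, 9, 15, 10, 14, 3, 16, 0, 12]
Visit 8 → queue [9, 15, 10, 14, 3, 16, 0, 12]
Visit 9 → queue [15, 10, 14, 3, 16, 0, 12]
Visit 15 → queue [10, 14, 3, 16, 0, 12]
Visit 10 → queue [14, 3, 16, 0, 12]
Visit 14 → queue [3, 16, 0, 12]
Visit 3 → queue [16, 0, 12]
Visit 16 → queue [0, 12]
Visit 0 → queue [12]
Visit 12 → queue []

Visit order: 13, 4, 5, 6, 7, 11, 1, 2, 8, 9, 15, 10, 14, 3, 16, 0, 12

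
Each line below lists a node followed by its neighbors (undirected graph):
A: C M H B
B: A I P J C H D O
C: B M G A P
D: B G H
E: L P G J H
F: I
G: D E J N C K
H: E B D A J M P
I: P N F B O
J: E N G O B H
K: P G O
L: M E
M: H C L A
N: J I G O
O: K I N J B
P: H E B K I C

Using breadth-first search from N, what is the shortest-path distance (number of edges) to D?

2

Level 0: N
Level 1: G, I, J, O
Level 2: B, C, D, E, F, H, K, P
Level 3: A, L, M
D first appears at level 2.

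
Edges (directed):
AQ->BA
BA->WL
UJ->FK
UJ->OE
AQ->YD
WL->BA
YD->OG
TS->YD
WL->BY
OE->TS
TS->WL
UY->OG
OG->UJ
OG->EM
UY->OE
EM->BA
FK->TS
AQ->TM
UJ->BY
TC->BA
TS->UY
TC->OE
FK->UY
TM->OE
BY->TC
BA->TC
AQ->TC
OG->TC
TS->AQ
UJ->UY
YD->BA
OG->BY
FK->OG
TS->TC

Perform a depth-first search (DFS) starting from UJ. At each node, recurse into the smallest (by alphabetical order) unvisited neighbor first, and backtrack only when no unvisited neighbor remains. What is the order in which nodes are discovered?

UJ BY TC BA WL OE TS AQ TM YD OG EM UY FK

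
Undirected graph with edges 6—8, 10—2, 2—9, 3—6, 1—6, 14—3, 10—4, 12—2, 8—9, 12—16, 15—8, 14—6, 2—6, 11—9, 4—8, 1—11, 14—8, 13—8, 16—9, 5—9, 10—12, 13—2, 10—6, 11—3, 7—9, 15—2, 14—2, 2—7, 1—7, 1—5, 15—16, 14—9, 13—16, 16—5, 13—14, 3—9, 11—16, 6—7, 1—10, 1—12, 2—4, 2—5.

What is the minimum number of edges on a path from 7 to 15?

Level 0: 7
Level 1: 1, 2, 6, 9
Level 2: 3, 4, 5, 8, 10, 11, 12, 13, 14, 15, 16
15 first appears at level 2.

2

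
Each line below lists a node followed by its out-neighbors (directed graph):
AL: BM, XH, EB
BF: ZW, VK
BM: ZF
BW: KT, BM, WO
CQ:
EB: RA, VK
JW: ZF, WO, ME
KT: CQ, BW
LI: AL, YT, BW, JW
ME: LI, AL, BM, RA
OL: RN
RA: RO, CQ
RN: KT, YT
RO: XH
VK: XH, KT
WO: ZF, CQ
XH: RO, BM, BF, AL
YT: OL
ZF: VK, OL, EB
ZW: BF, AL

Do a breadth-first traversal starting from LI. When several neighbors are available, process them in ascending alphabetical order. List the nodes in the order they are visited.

LI -> AL -> BW -> JW -> YT -> BM -> EB -> XH -> KT -> WO -> ME -> ZF -> OL -> RA -> VK -> BF -> RO -> CQ -> RN -> ZW

Visit LI; enqueue AL, BW, JW, YT → queue [AL, BW, JW, YT]
Visit AL; enqueue BM, EB, XH → queue [BW, JW, YT, BM, EB, XH]
Visit BW; enqueue KT, WO → queue [JW, YT, BM, EB, XH, KT, WO]
Visit JW; enqueue ME, ZF → queue [YT, BM, EB, XH, KT, WO, ME, ZF]
Visit YT; enqueue OL → queue [BM, EB, XH, KT, WO, ME, ZF, OL]
Visit BM → queue [EB, XH, KT, WO, ME, ZF, OL]
Visit EB; enqueue RA, VK → queue [XH, KT, WO, ME, ZF, OL, RA, VK]
Visit XH; enqueue BF, RO → queue [KT, WO, ME, ZF, OL, RA, VK, BF, RO]
Visit KT; enqueue CQ → queue [WO, ME, ZF, OL, RA, VK, BF, RO, CQ]
Visit WO → queue [ME, ZF, OL, RA, VK, BF, RO, CQ]
Visit ME → queue [ZF, OL, RA, VK, BF, RO, CQ]
Visit ZF → queue [OL, RA, VK, BF, RO, CQ]
Visit OL; enqueue RN → queue [RA, VK, BF, RO, CQ, RN]
Visit RA → queue [VK, BF, RO, CQ, RN]
Visit VK → queue [BF, RO, CQ, RN]
Visit BF; enqueue ZW → queue [RO, CQ, RN, ZW]
Visit RO → queue [CQ, RN, ZW]
Visit CQ → queue [RN, ZW]
Visit RN → queue [ZW]
Visit ZW → queue []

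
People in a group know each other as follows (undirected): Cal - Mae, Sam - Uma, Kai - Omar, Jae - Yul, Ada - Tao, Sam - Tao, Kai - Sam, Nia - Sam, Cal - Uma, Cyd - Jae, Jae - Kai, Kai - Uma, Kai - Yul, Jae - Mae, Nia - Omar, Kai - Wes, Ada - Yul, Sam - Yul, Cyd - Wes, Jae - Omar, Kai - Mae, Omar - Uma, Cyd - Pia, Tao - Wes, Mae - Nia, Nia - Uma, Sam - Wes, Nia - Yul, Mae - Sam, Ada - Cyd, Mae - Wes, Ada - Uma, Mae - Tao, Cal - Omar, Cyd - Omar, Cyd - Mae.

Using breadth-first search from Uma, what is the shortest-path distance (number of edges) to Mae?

Level 0: Uma
Level 1: Ada, Cal, Kai, Nia, Omar, Sam
Level 2: Cyd, Jae, Mae, Tao, Wes, Yul
Level 3: Pia
Mae first appears at level 2.

2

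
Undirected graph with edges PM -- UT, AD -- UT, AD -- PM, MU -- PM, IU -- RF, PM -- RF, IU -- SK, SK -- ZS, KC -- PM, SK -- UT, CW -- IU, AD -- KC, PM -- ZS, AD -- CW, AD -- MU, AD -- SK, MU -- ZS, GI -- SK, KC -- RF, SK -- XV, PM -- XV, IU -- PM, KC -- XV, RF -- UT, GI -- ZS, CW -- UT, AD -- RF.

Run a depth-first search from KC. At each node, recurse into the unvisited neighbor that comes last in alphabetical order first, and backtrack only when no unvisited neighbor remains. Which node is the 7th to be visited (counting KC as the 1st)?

Visit KC
KC → XV
XV → SK
SK → ZS
ZS → PM
PM → UT
UT → RF
RF → IU
IU → CW
CW → AD
AD → MU
ZS → GI

Visit order: KC, XV, SK, ZS, PM, UT, RF, IU, CW, AD, MU, GI

RF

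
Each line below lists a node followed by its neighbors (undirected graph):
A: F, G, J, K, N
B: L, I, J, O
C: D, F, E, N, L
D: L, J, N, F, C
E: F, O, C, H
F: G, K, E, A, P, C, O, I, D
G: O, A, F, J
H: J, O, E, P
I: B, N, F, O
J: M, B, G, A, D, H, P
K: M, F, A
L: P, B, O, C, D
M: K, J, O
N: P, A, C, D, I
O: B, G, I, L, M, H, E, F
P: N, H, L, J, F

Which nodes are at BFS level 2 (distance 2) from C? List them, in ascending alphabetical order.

Level 0: C
Level 1: D, E, F, L, N
Level 2: A, B, G, H, I, J, K, O, P
Level 3: M

A, B, G, H, I, J, K, O, P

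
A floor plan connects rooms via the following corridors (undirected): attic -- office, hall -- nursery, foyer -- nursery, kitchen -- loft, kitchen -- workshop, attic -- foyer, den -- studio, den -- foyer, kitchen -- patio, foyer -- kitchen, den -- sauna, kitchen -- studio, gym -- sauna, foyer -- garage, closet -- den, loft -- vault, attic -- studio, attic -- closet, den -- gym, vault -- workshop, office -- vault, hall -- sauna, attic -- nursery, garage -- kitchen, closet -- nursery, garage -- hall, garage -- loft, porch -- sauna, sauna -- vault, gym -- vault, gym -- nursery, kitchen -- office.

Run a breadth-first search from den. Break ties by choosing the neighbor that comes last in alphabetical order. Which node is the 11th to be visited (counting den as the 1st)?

Visit den; enqueue studio, sauna, gym, foyer, closet → queue [studio, sauna, gym, foyer, closet]
Visit studio; enqueue kitchen, attic → queue [sauna, gym, foyer, closet, kitchen, attic]
Visit sauna; enqueue vault, porch, hall → queue [gym, foyer, closet, kitchen, attic, vault, porch, hall]
Visit gym; enqueue nursery → queue [foyer, closet, kitchen, attic, vault, porch, hall, nursery]
Visit foyer; enqueue garage → queue [closet, kitchen, attic, vault, porch, hall, nursery, garage]
Visit closet → queue [kitchen, attic, vault, porch, hall, nursery, garage]
Visit kitchen; enqueue workshop, patio, office, loft → queue [attic, vault, porch, hall, nursery, garage, workshop, patio, office, loft]
Visit attic → queue [vault, porch, hall, nursery, garage, workshop, patio, office, loft]
Visit vault → queue [porch, hall, nursery, garage, workshop, patio, office, loft]
Visit porch → queue [hall, nursery, garage, workshop, patio, office, loft]
Visit hall → queue [nursery, garage, workshop, patio, office, loft]
Visit nursery → queue [garage, workshop, patio, office, loft]
Visit garage → queue [workshop, patio, office, loft]
Visit workshop → queue [patio, office, loft]
Visit patio → queue [office, loft]
Visit office → queue [loft]
Visit loft → queue []

Visit order: den, studio, sauna, gym, foyer, closet, kitchen, attic, vault, porch, hall, nursery, garage, workshop, patio, office, loft

hall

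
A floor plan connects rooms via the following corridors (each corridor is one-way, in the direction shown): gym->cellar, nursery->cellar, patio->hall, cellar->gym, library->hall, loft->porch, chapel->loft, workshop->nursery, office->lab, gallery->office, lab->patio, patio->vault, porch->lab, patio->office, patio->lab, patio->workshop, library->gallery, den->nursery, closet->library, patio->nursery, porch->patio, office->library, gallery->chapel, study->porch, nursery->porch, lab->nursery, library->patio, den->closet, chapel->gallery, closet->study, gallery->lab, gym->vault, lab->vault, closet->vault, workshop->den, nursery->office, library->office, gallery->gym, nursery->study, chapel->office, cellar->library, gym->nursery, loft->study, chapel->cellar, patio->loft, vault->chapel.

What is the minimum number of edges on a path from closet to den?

4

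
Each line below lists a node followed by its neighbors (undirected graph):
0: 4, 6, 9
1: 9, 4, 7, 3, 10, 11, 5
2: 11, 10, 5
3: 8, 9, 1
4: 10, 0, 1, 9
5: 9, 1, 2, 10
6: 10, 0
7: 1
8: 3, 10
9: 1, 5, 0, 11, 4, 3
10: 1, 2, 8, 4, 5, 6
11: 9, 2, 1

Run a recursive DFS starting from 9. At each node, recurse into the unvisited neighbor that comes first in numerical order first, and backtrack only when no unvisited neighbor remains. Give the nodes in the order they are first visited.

9 → 0 → 4 → 1 → 3 → 8 → 10 → 2 → 5 → 11 → 6 → 7

Visit 9
9 → 0
0 → 4
4 → 1
1 → 3
3 → 8
8 → 10
10 → 2
2 → 5
2 → 11
10 → 6
1 → 7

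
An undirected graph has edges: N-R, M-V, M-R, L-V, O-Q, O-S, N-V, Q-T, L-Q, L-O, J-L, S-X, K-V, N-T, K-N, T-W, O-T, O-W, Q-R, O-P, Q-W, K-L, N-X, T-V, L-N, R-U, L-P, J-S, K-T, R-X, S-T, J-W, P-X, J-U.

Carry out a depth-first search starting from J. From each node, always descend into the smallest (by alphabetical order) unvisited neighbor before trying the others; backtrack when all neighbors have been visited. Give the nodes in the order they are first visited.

Visit J
J → L
L → K
K → N
N → R
R → M
M → V
V → T
T → O
O → P
P → X
X → S
O → Q
Q → W
R → U

J, L, K, N, R, M, V, T, O, P, X, S, Q, W, U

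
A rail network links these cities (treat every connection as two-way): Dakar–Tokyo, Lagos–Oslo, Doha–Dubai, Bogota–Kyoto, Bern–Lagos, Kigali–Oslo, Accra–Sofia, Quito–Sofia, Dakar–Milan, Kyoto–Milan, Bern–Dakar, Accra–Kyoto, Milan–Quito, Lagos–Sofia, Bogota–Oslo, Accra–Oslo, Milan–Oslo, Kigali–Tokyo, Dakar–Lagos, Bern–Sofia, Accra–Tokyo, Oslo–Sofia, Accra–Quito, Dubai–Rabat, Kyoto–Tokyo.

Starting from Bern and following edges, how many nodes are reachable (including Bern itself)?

12

BFS from Bern visits: Bern, Dakar, Lagos, Sofia, Milan, Tokyo, Oslo, Accra, Quito, Kyoto, Kigali, Bogota
Reachable nodes: 12 of 15 total.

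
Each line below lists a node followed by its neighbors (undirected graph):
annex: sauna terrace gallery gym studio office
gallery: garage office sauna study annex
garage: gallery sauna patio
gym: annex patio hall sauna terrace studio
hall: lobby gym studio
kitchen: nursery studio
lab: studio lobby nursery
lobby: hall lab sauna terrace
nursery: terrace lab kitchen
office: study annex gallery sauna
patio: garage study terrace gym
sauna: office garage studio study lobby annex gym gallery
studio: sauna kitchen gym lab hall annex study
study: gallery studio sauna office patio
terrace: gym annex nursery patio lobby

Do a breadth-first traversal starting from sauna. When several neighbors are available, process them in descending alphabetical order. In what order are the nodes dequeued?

sauna study studio office lobby gym garage gallery annex patio lab kitchen hall terrace nursery

Visit sauna; enqueue study, studio, office, lobby, gym, garage, gallery, annex → queue [study, studio, office, lobby, gym, garage, gallery, annex]
Visit study; enqueue patio → queue [studio, office, lobby, gym, garage, gallery, annex, patio]
Visit studio; enqueue lab, kitchen, hall → queue [office, lobby, gym, garage, gallery, annex, patio, lab, kitchen, hall]
Visit office → queue [lobby, gym, garage, gallery, annex, patio, lab, kitchen, hall]
Visit lobby; enqueue terrace → queue [gym, garage, gallery, annex, patio, lab, kitchen, hall, terrace]
Visit gym → queue [garage, gallery, annex, patio, lab, kitchen, hall, terrace]
Visit garage → queue [gallery, annex, patio, lab, kitchen, hall, terrace]
Visit gallery → queue [annex, patio, lab, kitchen, hall, terrace]
Visit annex → queue [patio, lab, kitchen, hall, terrace]
Visit patio → queue [lab, kitchen, hall, terrace]
Visit lab; enqueue nursery → queue [kitchen, hall, terrace, nursery]
Visit kitchen → queue [hall, terrace, nursery]
Visit hall → queue [terrace, nursery]
Visit terrace → queue [nursery]
Visit nursery → queue []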